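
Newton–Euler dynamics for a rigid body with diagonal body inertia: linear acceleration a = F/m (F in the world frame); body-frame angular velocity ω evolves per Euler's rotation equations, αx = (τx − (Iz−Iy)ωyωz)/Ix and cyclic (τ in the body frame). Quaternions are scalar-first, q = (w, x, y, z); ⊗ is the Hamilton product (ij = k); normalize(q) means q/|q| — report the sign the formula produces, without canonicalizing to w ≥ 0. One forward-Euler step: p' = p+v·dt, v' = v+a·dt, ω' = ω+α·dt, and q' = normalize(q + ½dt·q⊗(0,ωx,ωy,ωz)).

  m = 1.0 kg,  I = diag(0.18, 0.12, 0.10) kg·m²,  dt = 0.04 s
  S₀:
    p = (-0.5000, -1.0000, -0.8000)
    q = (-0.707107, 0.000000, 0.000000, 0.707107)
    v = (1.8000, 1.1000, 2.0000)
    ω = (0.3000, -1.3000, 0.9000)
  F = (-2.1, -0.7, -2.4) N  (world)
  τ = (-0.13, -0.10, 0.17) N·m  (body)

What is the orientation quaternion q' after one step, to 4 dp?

Hamilton product q⊗(0,ω) = (-0.6363963, 0.7071070, 1.1313712, -0.6363963)
q' = normalize(q + ½dt·q⊗(0,ω)) = (-0.7195, 0.0141, 0.0226, 0.6940)

q' = (-0.7195, 0.0141, 0.0226, 0.6940)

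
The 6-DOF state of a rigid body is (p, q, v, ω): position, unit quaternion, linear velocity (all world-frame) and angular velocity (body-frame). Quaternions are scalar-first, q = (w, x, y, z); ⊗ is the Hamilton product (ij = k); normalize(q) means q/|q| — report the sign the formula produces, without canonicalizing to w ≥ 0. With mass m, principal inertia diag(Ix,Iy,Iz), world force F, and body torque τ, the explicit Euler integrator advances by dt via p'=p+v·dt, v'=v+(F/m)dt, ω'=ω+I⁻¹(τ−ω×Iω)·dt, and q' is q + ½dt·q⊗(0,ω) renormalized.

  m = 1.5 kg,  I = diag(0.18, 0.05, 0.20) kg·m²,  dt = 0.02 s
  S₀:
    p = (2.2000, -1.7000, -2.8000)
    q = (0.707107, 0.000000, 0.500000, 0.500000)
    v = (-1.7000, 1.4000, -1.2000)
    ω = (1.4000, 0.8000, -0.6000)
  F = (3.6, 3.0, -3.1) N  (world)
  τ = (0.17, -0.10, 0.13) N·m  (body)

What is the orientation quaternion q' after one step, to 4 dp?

q' = (0.7060, 0.0029, 0.5126, 0.4887)

q⊗(0,ω) = (-0.1000000, 0.2899498, 1.2656856, -1.1242642)
updated quaternion q' = (0.7060, 0.0029, 0.5126, 0.4887)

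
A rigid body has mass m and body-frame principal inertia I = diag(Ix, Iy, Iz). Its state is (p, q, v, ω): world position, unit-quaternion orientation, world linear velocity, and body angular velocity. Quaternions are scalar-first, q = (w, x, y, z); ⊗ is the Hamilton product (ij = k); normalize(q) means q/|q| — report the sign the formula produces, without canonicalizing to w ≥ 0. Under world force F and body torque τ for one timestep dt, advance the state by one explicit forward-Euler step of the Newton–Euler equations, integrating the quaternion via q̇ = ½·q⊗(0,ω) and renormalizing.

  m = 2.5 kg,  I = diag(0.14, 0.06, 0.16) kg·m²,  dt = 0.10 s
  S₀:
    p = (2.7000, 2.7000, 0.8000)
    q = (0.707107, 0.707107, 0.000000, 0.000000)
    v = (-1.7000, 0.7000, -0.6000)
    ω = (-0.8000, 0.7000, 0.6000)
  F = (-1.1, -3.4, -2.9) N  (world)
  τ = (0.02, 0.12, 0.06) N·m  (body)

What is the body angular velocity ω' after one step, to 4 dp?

(τ − ω×Iω)/I = (-0.1571, 1.8400, 0.0950)
ω' = ω + α·dt = (-0.8157, 0.8840, 0.6095)

ω' = (-0.8157, 0.8840, 0.6095)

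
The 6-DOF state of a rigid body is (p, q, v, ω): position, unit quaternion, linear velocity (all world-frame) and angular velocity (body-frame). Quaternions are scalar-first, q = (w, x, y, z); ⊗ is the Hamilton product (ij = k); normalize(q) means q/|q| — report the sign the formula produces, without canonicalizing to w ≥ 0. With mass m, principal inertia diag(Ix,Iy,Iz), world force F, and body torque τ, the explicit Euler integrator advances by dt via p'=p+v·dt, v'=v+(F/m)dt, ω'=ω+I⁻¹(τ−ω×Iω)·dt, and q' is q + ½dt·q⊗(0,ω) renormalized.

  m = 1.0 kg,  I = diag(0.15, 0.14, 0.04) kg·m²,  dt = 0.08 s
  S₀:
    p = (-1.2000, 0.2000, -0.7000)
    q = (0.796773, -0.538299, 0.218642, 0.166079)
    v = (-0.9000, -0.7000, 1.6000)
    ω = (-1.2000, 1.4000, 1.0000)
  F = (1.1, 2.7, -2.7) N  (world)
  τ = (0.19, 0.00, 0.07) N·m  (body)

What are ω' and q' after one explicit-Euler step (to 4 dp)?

gyro term ω×Iω = (-0.1400, -0.1320, 0.0168)
(τ − ω×Iω)/I = (2.2000, 0.9429, 1.3300)
ω' = ω + α·dt = (-1.0240, 1.4754, 1.1064)
q⊗(0,ω) = (-1.1181366, -0.9699962, 1.4544864, 0.3055248)
q + ½dt·q⊗(0,ω), renormalized = (0.7494, -0.5751, 0.2759, 0.1777)

ω' = (-1.0240, 1.4754, 1.1064)
q' = (0.7494, -0.5751, 0.2759, 0.1777)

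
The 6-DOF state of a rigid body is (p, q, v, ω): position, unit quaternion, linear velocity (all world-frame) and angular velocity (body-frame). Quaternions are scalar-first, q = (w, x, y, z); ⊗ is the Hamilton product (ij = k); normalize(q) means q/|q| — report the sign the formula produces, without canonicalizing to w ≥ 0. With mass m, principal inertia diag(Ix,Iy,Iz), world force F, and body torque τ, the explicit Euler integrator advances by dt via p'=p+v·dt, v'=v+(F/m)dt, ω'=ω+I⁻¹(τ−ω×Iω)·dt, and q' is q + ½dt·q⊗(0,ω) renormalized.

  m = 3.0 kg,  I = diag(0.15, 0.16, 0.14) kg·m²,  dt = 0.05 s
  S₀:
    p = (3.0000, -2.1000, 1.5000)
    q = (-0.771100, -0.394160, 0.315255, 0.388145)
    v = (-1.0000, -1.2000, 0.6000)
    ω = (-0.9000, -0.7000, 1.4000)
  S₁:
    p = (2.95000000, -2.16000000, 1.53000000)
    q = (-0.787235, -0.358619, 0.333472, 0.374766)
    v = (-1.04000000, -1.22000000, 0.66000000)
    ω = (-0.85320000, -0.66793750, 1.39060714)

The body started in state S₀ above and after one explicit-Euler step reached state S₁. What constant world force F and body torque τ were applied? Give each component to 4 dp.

F = (-2.4000, -1.2000, 3.6000)
τ = (0.1600, 0.0900, -0.0200)

rate change Δω = (0.04680000, 0.03206250, -0.00939286)
τ = I·(Δω/dt) + ω₀×(Iω₀) = (0.1600, 0.0900, -0.0200)
velocity change Δv = (-0.04000000, -0.02000000, 0.06000000)
F = m·Δv/dt = (-2.4000, -1.2000, 3.6000)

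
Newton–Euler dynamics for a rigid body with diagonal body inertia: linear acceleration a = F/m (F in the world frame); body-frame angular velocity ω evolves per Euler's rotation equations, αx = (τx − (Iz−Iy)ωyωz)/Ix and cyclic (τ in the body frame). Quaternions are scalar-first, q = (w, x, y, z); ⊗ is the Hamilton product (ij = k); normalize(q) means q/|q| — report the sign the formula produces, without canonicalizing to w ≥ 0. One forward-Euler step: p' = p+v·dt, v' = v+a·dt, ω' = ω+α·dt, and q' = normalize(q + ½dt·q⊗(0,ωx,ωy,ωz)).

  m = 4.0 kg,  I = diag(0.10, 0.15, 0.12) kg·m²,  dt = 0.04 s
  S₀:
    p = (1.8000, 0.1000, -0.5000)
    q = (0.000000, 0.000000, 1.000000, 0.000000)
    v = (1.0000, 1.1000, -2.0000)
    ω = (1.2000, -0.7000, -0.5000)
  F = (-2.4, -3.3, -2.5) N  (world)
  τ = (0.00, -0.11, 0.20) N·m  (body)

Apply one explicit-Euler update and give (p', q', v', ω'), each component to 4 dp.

gyro term ω×Iω = (-0.0105, 0.0120, -0.0420)
(τ − ω×Iω)/I = (0.1050, -0.8133, 2.0167)
ω' = ω + α·dt = (1.2042, -0.7325, -0.4193)
q⊗(0,ω) = (0.7000000, -0.5000000, 0.0000000, -1.2000000)
updated quaternion q' = (0.0140, -0.0100, 0.9996, -0.0240)
a = (-0.6000, -0.8250, -0.6250)
new position p' = (1.8400, 0.1440, -0.5800)
v + (F/m)dt = (0.9760, 1.0670, -2.0250)

p' = (1.8400, 0.1440, -0.5800)
q' = (0.0140, -0.0100, 0.9996, -0.0240)
v' = (0.9760, 1.0670, -2.0250)
ω' = (1.2042, -0.7325, -0.4193)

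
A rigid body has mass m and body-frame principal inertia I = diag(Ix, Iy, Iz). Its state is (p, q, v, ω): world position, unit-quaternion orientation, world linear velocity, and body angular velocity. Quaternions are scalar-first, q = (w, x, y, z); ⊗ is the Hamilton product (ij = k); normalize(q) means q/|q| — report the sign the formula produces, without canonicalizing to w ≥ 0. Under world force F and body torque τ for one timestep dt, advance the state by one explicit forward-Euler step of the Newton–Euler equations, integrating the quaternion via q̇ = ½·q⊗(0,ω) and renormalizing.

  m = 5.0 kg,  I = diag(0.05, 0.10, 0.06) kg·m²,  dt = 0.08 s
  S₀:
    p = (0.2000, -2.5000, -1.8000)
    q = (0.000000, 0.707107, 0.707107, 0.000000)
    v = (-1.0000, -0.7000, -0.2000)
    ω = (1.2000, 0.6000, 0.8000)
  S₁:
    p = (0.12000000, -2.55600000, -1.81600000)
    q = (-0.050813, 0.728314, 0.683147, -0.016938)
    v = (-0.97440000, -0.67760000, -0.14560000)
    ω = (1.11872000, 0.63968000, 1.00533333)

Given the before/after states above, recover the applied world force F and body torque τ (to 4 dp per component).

F = (1.6000, 1.4000, 3.4000)
τ = (-0.0700, 0.0400, 0.1900)

rate change Δω = (-0.08128000, 0.03968000, 0.20533333)
ω₀×(Iω₀) = (-0.0192, -0.0096, 0.0360)
τ = I·(Δω/dt) + ω₀×(Iω₀) = (-0.0700, 0.0400, 0.1900)
velocity change Δv = (0.02560000, 0.02240000, 0.05440000)
applied force F = (1.6000, 1.4000, 3.4000)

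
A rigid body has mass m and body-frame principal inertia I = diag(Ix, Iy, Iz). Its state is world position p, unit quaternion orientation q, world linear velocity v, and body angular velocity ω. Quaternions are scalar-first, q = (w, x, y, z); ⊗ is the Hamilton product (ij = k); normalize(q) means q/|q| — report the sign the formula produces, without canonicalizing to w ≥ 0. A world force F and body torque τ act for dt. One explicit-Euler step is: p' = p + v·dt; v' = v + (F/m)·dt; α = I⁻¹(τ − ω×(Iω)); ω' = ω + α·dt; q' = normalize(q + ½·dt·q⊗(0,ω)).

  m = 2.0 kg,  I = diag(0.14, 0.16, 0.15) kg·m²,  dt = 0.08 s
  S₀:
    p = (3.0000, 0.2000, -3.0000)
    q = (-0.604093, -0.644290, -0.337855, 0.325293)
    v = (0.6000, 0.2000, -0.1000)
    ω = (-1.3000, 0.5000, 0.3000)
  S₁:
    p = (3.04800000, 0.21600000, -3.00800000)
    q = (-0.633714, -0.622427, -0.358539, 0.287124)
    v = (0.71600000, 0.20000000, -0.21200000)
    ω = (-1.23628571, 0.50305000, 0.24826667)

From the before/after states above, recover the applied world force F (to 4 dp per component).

F = (2.9000, 0.0000, -2.8000)

Δv = v₁−v₀ = (0.11600000, 0.00000000, -0.11200000)
m·(v₁−v₀)/dt = (2.9000, 0.0000, -2.8000)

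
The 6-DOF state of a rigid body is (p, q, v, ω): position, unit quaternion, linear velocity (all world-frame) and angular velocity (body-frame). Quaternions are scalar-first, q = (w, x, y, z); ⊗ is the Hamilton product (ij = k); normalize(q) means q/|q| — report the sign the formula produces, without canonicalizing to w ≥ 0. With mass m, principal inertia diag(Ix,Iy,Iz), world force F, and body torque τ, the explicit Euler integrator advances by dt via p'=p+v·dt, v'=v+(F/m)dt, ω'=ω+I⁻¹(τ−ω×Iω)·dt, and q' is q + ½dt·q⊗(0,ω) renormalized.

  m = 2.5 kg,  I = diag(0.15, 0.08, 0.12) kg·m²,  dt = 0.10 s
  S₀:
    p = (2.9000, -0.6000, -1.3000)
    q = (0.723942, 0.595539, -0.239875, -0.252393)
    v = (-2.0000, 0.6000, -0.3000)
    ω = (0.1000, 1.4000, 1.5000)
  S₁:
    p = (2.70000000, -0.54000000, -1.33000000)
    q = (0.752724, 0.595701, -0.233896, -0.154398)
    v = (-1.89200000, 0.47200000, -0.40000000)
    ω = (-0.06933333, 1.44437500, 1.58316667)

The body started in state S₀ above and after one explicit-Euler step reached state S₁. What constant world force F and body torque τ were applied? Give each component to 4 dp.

v₁ − v₀ = (0.10800000, -0.12800000, -0.10000000)
applied force F = (2.7000, -3.2000, -2.5000)
Δω = ω₁−ω₀ = (-0.16933333, 0.04437500, 0.08316667)
precession coupling = (0.0840, 0.0045, -0.0098)
applied torque τ = (-0.1700, 0.0400, 0.0900)

F = (2.7000, -3.2000, -2.5000)
τ = (-0.1700, 0.0400, 0.0900)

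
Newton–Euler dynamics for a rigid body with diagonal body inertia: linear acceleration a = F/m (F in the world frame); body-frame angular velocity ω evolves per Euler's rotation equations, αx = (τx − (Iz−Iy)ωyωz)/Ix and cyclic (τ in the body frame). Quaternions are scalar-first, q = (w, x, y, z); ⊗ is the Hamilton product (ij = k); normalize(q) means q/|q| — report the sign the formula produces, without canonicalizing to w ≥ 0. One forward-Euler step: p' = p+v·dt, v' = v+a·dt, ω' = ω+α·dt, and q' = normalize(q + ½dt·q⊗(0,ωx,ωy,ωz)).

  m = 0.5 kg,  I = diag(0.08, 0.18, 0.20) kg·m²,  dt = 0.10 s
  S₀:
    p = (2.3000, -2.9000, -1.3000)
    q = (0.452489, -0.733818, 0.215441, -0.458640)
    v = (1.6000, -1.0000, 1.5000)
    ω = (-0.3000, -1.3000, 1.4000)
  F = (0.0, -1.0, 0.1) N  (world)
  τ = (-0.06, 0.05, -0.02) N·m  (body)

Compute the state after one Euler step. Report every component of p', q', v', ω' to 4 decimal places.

p' = (2.4600, -3.0000, -1.1500)
q' = (0.4853, -0.7518, 0.2431, -0.3743)
v' = (1.6000, -1.2000, 1.5200)
ω' = (-0.3295, -1.3002, 1.3705)

gyro term ω×Iω = (-0.0364, 0.0504, 0.0390)
angular accel α = (-0.2950, -0.0022, -0.2950)
ω' = ω + α·dt = (-0.3295, -1.3002, 1.3705)
Hamilton product q⊗(0,ω) = (0.7020239, -0.4303613, 0.5767015, 1.6520803)
q' = normalize(q + ½dt·q⊗(0,ω)) = (0.4853, -0.7518, 0.2431, -0.3743)
p' = p + v·dt = (2.4600, -3.0000, -1.1500)
v' = v + a·dt = (1.6000, -1.2000, 1.5200)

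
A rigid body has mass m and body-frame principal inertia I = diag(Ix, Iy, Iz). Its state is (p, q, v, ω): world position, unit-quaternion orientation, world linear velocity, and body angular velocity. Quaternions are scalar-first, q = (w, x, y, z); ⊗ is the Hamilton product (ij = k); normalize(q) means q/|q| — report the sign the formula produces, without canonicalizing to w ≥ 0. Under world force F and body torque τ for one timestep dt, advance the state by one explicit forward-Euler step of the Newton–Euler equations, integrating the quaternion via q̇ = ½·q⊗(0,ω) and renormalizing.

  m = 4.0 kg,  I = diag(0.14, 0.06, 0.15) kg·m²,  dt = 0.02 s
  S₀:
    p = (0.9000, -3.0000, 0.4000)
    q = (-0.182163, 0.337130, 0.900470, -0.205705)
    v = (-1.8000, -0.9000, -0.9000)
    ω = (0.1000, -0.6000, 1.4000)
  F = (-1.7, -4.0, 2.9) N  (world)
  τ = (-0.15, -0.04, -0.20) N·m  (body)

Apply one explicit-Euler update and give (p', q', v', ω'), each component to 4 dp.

precession coupling ω×(Iω) = (-0.0756, -0.0014, 0.0048)
α = I⁻¹(τ − ω×Iω) = (-0.5314, -0.6433, -1.3653)
ω + α·dt = (0.0894, -0.6129, 1.3727)
2q̇ = q⊗(0,ω) = (0.7945560, 1.1190187, -0.3832547, -0.5473532)
q' = normalize(q + ½dt·q⊗(0,ω)) = (-0.1742, 0.3483, 0.8965, -0.2112)
new position p' = (0.8640, -3.0180, 0.3820)
new velocity v' = (-1.8085, -0.9200, -0.8855)

p' = (0.8640, -3.0180, 0.3820)
q' = (-0.1742, 0.3483, 0.8965, -0.2112)
v' = (-1.8085, -0.9200, -0.8855)
ω' = (0.0894, -0.6129, 1.3727)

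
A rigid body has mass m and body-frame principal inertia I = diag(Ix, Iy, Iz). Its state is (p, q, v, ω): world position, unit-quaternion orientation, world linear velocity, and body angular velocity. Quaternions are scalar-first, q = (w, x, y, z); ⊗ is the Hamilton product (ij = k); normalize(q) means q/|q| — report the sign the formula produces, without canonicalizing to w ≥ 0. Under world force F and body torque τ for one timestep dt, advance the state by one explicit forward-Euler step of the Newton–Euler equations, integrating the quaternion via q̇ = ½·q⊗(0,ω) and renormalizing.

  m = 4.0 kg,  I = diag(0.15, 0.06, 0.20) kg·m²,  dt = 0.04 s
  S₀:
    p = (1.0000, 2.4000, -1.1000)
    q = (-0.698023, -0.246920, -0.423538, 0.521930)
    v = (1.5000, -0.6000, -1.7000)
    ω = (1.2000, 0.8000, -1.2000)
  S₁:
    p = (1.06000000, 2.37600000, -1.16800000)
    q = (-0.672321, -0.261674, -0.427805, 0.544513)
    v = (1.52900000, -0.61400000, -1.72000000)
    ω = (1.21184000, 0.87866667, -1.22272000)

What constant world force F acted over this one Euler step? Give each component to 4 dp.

F = (2.9000, -1.4000, -2.0000)

Δv = v₁−v₀ = (0.02900000, -0.01400000, -0.02000000)
m·(v₁−v₀)/dt = (2.9000, -1.4000, -2.0000)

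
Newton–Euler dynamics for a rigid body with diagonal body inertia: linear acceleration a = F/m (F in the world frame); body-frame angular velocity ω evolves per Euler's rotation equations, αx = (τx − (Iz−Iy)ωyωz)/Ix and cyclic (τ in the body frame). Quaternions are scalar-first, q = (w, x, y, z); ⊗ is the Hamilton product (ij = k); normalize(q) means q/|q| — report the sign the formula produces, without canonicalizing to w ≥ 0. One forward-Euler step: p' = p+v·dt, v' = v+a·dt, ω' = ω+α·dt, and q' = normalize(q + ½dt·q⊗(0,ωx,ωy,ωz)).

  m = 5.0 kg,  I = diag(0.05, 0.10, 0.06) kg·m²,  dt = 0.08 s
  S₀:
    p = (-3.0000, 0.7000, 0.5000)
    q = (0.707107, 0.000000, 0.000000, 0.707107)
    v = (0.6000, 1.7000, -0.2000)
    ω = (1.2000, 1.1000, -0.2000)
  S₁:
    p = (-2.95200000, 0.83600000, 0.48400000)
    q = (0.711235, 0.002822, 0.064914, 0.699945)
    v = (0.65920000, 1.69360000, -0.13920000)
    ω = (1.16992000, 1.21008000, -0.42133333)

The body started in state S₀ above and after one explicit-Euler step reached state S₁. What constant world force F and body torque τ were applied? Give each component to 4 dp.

F = (3.7000, -0.4000, 3.8000)
τ = (-0.0100, 0.1400, -0.1000)

velocity change Δv = (0.05920000, -0.00640000, 0.06080000)
F = m·Δv/dt = (3.7000, -0.4000, 3.8000)
ω₁ − ω₀ = (-0.03008000, 0.11008000, -0.22133333)
applied torque τ = (-0.0100, 0.1400, -0.1000)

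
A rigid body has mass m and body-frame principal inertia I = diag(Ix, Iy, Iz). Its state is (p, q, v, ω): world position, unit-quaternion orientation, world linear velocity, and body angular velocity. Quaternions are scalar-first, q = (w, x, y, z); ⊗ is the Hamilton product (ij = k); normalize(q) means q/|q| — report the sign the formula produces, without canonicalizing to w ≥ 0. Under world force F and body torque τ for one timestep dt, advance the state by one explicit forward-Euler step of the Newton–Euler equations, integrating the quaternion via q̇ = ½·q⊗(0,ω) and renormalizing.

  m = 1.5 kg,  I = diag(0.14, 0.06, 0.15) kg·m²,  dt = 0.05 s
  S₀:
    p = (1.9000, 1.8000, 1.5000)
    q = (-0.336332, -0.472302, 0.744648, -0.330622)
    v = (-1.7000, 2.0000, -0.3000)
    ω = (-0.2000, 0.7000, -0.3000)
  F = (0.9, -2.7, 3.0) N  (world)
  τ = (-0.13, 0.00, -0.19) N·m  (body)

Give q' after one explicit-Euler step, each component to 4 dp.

q⊗(0,ω) = (-0.7149006, 0.0753074, -0.3109986, -0.0807822)
updated quaternion q' = (-0.3541, -0.4703, 0.7367, -0.3326)

q' = (-0.3541, -0.4703, 0.7367, -0.3326)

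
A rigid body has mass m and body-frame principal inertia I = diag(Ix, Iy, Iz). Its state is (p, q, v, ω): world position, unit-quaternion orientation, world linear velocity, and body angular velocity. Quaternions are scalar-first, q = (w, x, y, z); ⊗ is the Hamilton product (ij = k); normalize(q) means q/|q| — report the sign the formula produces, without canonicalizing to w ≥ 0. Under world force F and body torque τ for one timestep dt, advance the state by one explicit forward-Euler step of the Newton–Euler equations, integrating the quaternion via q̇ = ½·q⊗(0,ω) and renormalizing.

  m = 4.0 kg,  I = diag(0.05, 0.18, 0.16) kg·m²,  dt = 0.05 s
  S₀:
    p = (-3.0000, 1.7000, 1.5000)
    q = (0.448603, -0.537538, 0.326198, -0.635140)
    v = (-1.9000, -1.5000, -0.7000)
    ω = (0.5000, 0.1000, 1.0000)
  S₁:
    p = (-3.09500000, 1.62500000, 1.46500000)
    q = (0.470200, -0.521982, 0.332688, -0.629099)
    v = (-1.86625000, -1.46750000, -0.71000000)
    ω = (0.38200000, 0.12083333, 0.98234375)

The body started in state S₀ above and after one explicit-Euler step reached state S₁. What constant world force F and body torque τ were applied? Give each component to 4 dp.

rate change Δω = (-0.11800000, 0.02083333, -0.01765625)
ω₀×(Iω₀) = (-0.0020, -0.0550, 0.0065)
τ = I·(Δω/dt) + ω₀×(Iω₀) = (-0.1200, 0.0200, -0.0500)
velocity change Δv = (0.03375000, 0.03250000, -0.01000000)
applied force F = (2.7000, 2.6000, -0.8000)

F = (2.7000, 2.6000, -0.8000)
τ = (-0.1200, 0.0200, -0.0500)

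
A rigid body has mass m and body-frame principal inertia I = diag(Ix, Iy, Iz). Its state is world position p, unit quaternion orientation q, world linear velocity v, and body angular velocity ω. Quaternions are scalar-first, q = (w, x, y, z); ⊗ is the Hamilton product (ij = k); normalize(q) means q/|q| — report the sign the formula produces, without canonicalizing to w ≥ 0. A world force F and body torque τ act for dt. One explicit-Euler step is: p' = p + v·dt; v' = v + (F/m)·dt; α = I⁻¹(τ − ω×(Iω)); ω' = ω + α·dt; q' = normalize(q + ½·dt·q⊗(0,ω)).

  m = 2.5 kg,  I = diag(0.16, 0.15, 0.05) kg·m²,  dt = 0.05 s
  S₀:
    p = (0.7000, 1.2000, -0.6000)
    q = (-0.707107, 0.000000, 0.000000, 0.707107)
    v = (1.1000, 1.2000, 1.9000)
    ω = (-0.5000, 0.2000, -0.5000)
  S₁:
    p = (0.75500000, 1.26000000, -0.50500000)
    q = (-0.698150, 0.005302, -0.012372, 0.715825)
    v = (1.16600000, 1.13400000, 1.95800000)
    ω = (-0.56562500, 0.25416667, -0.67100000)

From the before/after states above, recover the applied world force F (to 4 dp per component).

F = (3.3000, -3.3000, 2.9000)

velocity change Δv = (0.06600000, -0.06600000, 0.05800000)
F = m·Δv/dt = (3.3000, -3.3000, 2.9000)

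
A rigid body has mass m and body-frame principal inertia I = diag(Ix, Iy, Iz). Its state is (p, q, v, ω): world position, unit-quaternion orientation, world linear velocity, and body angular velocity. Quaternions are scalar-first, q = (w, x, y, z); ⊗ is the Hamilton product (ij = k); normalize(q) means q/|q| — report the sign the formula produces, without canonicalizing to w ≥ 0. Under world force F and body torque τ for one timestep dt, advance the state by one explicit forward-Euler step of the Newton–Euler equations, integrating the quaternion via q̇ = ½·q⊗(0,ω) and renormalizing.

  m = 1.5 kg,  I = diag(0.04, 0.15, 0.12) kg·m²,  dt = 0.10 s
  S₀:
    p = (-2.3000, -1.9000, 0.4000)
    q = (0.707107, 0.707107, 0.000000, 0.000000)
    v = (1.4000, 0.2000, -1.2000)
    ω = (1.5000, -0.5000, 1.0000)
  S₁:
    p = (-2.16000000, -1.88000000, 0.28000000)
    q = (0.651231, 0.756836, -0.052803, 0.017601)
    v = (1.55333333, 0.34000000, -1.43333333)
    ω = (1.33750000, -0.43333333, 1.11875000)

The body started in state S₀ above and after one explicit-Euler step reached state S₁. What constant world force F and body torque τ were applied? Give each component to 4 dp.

F = (2.3000, 2.1000, -3.5000)
τ = (-0.0500, -0.0200, 0.0600)

Δv = v₁−v₀ = (0.15333333, 0.14000000, -0.23333333)
applied force F = (2.3000, 2.1000, -3.5000)
ω₁ − ω₀ = (-0.16250000, 0.06666667, 0.11875000)
gyro term ω₀×Iω₀ = (0.0150, -0.1200, -0.0825)
I·α + gyro = (-0.0500, -0.0200, 0.0600)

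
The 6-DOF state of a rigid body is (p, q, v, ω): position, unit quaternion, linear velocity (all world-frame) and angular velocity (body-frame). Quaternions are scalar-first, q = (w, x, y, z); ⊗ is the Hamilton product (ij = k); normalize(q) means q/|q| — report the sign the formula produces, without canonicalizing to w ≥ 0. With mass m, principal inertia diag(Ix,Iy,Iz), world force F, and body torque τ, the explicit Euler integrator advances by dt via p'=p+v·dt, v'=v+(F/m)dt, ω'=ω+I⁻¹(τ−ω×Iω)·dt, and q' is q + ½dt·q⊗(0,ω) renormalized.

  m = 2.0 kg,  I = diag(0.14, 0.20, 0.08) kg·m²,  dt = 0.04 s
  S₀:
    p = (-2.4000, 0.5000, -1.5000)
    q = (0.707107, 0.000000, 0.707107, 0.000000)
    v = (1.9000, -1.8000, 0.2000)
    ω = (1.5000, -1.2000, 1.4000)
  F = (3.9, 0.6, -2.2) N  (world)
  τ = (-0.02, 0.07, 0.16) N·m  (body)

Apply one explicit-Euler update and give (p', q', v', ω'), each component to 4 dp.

a = (1.9500, 0.3000, -1.1000)
p' = p + v·dt = (-2.3240, 0.4280, -1.4920)
v' = v + a·dt = (1.9780, -1.7880, 0.1560)
ω×(Iω) gyroscopic = (0.2016, 0.1260, -0.1080)
angular accel α = (-1.5829, -0.2800, 3.3500)
ω' = ω + α·dt = (1.4367, -1.2112, 1.5340)
q⊗(0,ω) = (0.8485284, 2.0506103, -0.8485284, -0.0707107)
updated quaternion q' = (0.7233, 0.0410, 0.6894, -0.0014)

p' = (-2.3240, 0.4280, -1.4920)
q' = (0.7233, 0.0410, 0.6894, -0.0014)
v' = (1.9780, -1.7880, 0.1560)
ω' = (1.4367, -1.2112, 1.5340)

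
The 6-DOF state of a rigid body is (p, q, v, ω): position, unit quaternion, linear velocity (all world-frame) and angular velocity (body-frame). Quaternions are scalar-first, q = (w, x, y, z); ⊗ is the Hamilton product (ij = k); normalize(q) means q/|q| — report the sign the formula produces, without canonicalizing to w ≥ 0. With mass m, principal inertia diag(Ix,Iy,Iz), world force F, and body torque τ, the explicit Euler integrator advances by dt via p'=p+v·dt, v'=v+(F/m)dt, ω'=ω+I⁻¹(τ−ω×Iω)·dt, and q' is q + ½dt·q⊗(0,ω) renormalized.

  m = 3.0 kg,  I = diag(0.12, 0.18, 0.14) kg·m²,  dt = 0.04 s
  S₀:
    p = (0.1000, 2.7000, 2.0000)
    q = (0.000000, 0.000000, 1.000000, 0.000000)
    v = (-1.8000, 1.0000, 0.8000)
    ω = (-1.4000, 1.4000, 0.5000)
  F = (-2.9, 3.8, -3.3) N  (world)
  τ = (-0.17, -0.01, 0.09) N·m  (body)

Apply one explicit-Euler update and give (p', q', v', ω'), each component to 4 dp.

gyro term ω×Iω = (-0.0280, 0.0140, -0.1176)
α = I⁻¹(τ − ω×Iω) = (-1.1833, -0.1333, 1.4829)
ω' = ω + α·dt = (-1.4473, 1.3947, 0.5593)
2q̇ = q⊗(0,ω) = (-1.4000000, 0.5000000, 0.0000000, 1.4000000)
q' = normalize(q + ½dt·q⊗(0,ω)) = (-0.0280, 0.0100, 0.9992, 0.0280)
linear accel F/m = (-0.9667, 1.2667, -1.1000)
new position p' = (0.0280, 2.7400, 2.0320)
new velocity v' = (-1.8387, 1.0507, 0.7560)

p' = (0.0280, 2.7400, 2.0320)
q' = (-0.0280, 0.0100, 0.9992, 0.0280)
v' = (-1.8387, 1.0507, 0.7560)
ω' = (-1.4473, 1.3947, 0.5593)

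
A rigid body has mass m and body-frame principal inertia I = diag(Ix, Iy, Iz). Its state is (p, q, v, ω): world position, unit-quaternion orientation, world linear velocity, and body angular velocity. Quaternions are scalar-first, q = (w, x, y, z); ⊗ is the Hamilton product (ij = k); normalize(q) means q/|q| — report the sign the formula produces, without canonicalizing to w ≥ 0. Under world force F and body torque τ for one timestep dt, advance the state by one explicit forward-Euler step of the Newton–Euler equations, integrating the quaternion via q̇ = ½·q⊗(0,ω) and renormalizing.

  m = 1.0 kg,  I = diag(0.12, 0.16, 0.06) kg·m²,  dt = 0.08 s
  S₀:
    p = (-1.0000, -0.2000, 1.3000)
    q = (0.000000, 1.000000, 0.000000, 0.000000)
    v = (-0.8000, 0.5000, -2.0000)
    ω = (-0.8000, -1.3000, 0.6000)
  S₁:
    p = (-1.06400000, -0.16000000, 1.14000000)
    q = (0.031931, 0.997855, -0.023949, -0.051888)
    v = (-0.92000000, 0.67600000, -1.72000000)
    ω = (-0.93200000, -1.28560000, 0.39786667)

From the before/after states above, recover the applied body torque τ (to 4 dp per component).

τ = (-0.1200, 0.0000, -0.1100)

rate change Δω = (-0.13200000, 0.01440000, -0.20213333)
I·α + gyro = (-0.1200, 0.0000, -0.1100)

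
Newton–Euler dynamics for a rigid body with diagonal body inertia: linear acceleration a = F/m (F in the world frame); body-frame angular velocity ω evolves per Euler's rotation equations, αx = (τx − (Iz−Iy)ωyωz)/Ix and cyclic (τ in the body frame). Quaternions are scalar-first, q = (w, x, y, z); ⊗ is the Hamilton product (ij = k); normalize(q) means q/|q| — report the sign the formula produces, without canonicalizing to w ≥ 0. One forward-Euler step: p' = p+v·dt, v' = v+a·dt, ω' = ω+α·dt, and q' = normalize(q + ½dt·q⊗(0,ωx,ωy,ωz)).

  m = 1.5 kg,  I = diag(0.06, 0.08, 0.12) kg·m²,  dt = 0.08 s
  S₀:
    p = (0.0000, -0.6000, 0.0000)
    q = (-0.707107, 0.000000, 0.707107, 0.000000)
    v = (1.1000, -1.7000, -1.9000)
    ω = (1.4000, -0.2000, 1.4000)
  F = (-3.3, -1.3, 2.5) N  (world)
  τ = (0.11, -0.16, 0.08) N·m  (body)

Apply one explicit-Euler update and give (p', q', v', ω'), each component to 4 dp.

p' = (0.0880, -0.7360, -0.1520)
q' = (-0.6992, 0.0000, 0.7105, -0.0789)
v' = (0.9240, -1.7693, -1.7667)
ω' = (1.5616, -0.2424, 1.4571)

ω×(Iω) gyroscopic = (-0.0112, -0.1176, -0.0056)
(τ − ω×Iω)/I = (2.0200, -0.5300, 0.7133)
new body rate ω' = (1.5616, -0.2424, 1.4571)
q⊗(0,ω) = (0.1414214, 0.0000000, 0.1414214, -1.9798996)
q' = normalize(q + ½dt·q⊗(0,ω)) = (-0.6992, 0.0000, 0.7105, -0.0789)
a = (-2.2000, -0.8667, 1.6667)
p + v·dt = (0.0880, -0.7360, -0.1520)
new velocity v' = (0.9240, -1.7693, -1.7667)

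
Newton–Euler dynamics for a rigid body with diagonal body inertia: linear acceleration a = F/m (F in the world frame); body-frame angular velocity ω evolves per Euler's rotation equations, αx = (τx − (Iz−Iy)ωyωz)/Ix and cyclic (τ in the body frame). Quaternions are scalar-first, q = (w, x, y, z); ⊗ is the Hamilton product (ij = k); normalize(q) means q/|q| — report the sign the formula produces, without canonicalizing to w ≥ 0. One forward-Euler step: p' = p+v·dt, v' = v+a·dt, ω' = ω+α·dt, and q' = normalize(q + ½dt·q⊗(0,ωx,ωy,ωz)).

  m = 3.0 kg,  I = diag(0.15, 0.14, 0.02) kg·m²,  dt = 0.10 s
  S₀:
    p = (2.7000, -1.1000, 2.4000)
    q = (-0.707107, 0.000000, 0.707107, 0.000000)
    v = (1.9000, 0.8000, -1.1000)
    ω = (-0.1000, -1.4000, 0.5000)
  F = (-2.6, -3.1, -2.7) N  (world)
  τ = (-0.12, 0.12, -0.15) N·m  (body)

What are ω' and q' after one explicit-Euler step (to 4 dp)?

(τ − ω×Iω)/I = (-1.3600, 0.9036, -7.4300)
ω + α·dt = (-0.2360, -1.3096, -0.2430)
2q̇ = q⊗(0,ω) = (0.9899498, 0.4242642, 0.9899498, -0.2828428)
updated quaternion q' = (-0.6558, 0.0212, 0.7545, -0.0141)

ω' = (-0.2360, -1.3096, -0.2430)
q' = (-0.6558, 0.0212, 0.7545, -0.0141)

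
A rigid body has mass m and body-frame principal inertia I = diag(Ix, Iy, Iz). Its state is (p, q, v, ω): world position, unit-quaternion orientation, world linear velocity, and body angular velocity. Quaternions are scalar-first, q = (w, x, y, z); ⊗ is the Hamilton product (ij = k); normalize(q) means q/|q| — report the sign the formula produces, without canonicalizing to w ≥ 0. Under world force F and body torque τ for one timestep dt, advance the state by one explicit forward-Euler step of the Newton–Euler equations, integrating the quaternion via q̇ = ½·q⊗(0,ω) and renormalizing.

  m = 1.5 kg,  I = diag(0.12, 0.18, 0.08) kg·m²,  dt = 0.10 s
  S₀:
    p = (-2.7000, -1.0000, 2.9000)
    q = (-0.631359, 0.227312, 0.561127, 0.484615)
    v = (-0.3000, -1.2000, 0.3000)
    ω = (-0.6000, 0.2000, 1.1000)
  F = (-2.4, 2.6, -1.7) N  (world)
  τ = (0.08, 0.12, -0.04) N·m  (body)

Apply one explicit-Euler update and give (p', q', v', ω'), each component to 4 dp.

p' = p + v·dt = (-2.7300, -1.1200, 2.9300)
v + (F/m)dt = (-0.4600, -1.0267, 0.1867)
angular accel α = (0.8500, 0.8133, -0.4100)
new body rate ω' = (-0.5150, 0.2813, 1.0590)
q⊗(0,ω) = (-0.5089147, 0.8991321, -0.6670840, -0.3123563)
q + ½dt·q⊗(0,ω), renormalized = (-0.6555, 0.2717, 0.5267, 0.4681)

p' = (-2.7300, -1.1200, 2.9300)
q' = (-0.6555, 0.2717, 0.5267, 0.4681)
v' = (-0.4600, -1.0267, 0.1867)
ω' = (-0.5150, 0.2813, 1.0590)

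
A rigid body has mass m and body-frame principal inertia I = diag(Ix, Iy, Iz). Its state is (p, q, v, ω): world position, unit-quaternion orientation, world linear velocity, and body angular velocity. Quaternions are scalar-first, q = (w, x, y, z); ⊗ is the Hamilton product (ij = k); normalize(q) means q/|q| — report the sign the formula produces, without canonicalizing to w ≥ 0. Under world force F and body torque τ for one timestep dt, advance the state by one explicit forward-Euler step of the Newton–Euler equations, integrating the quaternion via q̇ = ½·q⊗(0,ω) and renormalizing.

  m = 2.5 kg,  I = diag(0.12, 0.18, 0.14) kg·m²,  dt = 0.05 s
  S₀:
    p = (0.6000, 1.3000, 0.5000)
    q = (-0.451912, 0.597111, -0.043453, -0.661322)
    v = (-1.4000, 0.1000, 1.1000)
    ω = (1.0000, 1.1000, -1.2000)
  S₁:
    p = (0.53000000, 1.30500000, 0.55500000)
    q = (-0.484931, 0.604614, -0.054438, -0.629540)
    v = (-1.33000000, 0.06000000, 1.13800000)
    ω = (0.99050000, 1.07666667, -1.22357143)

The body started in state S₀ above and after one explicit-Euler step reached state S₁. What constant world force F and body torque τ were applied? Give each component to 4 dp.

F = (3.5000, -2.0000, 1.9000)
τ = (0.0300, -0.0600, 0.0000)

v₁ − v₀ = (0.07000000, -0.04000000, 0.03800000)
applied force F = (3.5000, -2.0000, 1.9000)
Δω = ω₁−ω₀ = (-0.00950000, -0.02333333, -0.02357143)
gyro term ω₀×Iω₀ = (0.0528, 0.0240, 0.0660)
τ = I·(Δω/dt) + ω₀×(Iω₀) = (0.0300, -0.0600, 0.0000)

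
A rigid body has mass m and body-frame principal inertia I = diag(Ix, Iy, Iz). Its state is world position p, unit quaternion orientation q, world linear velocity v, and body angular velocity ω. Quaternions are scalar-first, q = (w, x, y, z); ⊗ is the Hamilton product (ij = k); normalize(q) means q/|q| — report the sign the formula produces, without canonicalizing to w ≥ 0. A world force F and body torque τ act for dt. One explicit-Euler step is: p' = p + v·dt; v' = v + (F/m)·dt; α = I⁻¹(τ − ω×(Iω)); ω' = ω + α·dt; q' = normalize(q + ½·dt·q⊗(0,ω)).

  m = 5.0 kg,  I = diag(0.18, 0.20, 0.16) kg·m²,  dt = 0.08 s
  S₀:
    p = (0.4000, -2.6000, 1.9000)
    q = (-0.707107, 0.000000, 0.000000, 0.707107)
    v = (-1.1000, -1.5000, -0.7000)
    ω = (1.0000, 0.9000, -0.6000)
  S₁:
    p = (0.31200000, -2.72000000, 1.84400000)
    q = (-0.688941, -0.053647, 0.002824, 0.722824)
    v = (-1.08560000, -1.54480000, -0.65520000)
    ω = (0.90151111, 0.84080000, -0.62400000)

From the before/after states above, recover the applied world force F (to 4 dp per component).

F = (0.9000, -2.8000, 2.8000)

velocity change Δv = (0.01440000, -0.04480000, 0.04480000)
applied force F = (0.9000, -2.8000, 2.8000)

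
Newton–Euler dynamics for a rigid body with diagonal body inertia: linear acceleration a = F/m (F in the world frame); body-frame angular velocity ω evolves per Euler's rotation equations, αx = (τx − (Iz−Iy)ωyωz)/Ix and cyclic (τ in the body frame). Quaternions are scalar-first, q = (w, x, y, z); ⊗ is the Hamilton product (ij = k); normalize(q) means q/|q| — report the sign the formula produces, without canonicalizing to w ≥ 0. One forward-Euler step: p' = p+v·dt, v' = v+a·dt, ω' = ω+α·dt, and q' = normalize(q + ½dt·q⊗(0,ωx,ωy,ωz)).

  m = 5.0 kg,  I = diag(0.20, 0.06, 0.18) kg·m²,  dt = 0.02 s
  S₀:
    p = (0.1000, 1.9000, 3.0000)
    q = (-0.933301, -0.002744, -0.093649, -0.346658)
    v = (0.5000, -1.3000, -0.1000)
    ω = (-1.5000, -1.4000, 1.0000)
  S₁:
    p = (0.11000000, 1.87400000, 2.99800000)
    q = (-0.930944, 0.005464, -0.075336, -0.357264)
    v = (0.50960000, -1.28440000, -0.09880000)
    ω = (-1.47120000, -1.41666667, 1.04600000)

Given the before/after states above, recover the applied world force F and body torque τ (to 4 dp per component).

Δω = ω₁−ω₀ = (0.02880000, -0.01666667, 0.04600000)
gyro term ω₀×Iω₀ = (-0.1680, -0.0300, -0.2940)
τ = I·(Δω/dt) + ω₀×(Iω₀) = (0.1200, -0.0800, 0.1200)
Δv = v₁−v₀ = (0.00960000, 0.01560000, 0.00120000)
F = m·Δv/dt = (2.4000, 3.9000, 0.3000)

F = (2.4000, 3.9000, 0.3000)
τ = (0.1200, -0.0800, 0.1200)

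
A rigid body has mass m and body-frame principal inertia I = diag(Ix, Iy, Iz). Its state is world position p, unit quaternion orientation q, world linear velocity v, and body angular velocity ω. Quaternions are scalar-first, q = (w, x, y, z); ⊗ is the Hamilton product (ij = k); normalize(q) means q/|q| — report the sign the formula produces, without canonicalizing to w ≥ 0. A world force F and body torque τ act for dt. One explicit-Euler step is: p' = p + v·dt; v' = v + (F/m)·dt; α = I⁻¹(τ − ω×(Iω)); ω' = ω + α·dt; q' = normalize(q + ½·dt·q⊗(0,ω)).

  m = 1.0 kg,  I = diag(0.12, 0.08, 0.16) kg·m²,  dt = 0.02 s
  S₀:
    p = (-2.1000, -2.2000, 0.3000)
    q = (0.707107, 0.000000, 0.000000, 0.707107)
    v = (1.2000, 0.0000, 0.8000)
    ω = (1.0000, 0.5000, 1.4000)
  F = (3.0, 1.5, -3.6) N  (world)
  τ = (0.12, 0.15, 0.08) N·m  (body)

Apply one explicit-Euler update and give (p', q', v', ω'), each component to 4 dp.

p' = (-2.0760, -2.2000, 0.3160)
q' = (0.6971, 0.0035, 0.0106, 0.7169)
v' = (1.2600, 0.0300, 0.7280)
ω' = (1.0107, 0.5515, 1.4125)

new position p' = (-2.0760, -2.2000, 0.3160)
new velocity v' = (1.2600, 0.0300, 0.7280)
precession coupling ω×(Iω) = (0.0560, -0.0560, -0.0200)
(τ − ω×Iω)/I = (0.5333, 2.5750, 0.6250)
ω' = ω + α·dt = (1.0107, 0.5515, 1.4125)
q⊗(0,ω) = (-0.9899498, 0.3535535, 1.0606605, 0.9899498)
q' = normalize(q + ½dt·q⊗(0,ω)) = (0.6971, 0.0035, 0.0106, 0.7169)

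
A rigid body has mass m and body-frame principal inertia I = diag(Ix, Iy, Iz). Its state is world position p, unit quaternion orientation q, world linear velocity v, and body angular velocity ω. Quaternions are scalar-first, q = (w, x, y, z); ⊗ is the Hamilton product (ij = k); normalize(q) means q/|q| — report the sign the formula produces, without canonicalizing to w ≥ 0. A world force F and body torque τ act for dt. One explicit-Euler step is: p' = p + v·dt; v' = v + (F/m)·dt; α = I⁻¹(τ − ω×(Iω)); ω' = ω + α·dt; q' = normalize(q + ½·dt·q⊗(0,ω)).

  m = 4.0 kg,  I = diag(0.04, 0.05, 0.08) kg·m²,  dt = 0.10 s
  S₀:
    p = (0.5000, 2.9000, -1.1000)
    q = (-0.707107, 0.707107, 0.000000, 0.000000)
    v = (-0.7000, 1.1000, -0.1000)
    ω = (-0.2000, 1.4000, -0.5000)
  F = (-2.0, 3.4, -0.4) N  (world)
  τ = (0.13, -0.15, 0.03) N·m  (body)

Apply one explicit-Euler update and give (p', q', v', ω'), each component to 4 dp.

α = I⁻¹(τ − ω×Iω) = (3.7750, -2.9200, 0.4100)
ω' = ω + α·dt = (0.1775, 1.1080, -0.4590)
Hamilton product q⊗(0,ω) = (0.1414214, 0.1414214, -0.6363963, 1.3435033)
updated quaternion q' = (-0.6981, 0.7122, -0.0317, 0.0670)
linear accel F/m = (-0.5000, 0.8500, -0.1000)
p + v·dt = (0.4300, 3.0100, -1.1100)
v' = v + a·dt = (-0.7500, 1.1850, -0.1100)

p' = (0.4300, 3.0100, -1.1100)
q' = (-0.6981, 0.7122, -0.0317, 0.0670)
v' = (-0.7500, 1.1850, -0.1100)
ω' = (0.1775, 1.1080, -0.4590)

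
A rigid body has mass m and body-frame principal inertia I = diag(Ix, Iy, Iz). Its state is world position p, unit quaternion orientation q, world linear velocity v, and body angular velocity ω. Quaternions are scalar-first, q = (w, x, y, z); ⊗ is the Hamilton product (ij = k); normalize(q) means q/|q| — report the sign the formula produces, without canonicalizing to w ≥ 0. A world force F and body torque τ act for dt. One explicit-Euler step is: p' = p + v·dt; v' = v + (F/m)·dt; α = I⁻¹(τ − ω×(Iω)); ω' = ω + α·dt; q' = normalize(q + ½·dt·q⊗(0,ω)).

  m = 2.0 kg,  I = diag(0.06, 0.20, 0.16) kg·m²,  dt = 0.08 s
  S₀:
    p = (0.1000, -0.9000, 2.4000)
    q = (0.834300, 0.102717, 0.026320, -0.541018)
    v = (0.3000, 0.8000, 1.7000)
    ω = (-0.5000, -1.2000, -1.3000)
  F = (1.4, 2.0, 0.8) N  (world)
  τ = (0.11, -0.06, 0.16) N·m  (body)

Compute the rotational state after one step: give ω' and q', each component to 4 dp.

precession coupling ω×(Iω) = (-0.0624, -0.0650, 0.0840)
(τ − ω×Iω)/I = (2.8733, 0.0250, 0.4750)
ω' = ω + α·dt = (-0.2701, -1.1980, -1.2620)
q⊗(0,ω) = (-0.6203809, -1.1005876, -0.5971189, -1.1946904)
updated quaternion q' = (0.8073, 0.0585, 0.0024, -0.5872)

ω' = (-0.2701, -1.1980, -1.2620)
q' = (0.8073, 0.0585, 0.0024, -0.5872)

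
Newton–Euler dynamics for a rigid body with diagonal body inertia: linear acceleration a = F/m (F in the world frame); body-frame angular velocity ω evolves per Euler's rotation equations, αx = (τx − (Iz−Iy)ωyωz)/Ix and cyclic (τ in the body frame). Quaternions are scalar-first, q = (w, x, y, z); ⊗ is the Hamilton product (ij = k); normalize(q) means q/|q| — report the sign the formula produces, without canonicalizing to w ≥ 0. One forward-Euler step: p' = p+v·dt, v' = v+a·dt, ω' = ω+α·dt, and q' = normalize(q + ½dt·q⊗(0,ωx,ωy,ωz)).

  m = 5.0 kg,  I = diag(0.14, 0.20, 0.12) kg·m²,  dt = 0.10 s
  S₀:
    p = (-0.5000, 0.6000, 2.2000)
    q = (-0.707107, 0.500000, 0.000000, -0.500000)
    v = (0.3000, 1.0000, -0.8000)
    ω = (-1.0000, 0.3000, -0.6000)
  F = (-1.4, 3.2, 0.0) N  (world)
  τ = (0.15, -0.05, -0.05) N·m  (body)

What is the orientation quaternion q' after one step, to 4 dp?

q' = (-0.6958, 0.5419, 0.0293, -0.4704)

Hamilton product q⊗(0,ω) = (0.2000000, 0.8571070, 0.5878679, 0.5742642)
q + ½dt·q⊗(0,ω), renormalized = (-0.6958, 0.5419, 0.0293, -0.4704)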